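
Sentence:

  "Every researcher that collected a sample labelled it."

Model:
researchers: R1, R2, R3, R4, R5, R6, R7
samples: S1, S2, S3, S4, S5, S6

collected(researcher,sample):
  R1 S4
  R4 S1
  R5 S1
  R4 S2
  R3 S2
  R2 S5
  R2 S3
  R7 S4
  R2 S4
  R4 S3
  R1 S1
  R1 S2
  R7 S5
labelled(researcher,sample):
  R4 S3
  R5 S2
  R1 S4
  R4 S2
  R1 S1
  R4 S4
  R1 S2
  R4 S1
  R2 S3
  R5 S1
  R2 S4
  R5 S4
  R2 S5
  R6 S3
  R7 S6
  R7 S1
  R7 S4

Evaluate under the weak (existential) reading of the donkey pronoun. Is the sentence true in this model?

"it" takes "a sample" as antecedent — a donkey pronoun bound across the clause boundary.
Weak reading: every researcher r with some collected-sample has at least one collected-sample s such that labelled(r,s).
Per researcher: R1:✓  R2:✓  R3:✗  R4:✓  R5:✓  R7:✓
R3 has no witness among its collected-samples.

False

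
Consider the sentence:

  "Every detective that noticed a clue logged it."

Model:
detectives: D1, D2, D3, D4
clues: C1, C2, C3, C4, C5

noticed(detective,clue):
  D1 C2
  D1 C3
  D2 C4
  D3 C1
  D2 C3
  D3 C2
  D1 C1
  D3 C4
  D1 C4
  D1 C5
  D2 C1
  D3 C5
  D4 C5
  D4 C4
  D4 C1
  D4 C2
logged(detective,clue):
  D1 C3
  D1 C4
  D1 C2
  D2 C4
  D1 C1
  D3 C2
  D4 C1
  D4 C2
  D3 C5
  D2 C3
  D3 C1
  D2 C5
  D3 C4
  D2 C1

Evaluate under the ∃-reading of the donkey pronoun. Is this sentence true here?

True

"it" takes "a clue" as antecedent — a donkey pronoun bound across the clause boundary.
Weak reading: every detective d with some noticed-clue has at least one noticed-clue c such that logged(d,c).
Per detective: D1:✓  D2:✓  D3:✓  D4:✓
Every detective in the restrictor has a witness.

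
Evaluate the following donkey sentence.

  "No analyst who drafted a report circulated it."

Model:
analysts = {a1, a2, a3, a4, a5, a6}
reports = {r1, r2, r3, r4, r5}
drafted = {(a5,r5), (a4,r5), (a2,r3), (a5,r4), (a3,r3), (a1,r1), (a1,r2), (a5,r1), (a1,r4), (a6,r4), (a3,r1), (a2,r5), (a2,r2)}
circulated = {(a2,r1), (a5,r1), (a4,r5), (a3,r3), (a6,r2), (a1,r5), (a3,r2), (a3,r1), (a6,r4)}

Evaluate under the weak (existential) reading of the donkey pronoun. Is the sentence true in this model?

"it" takes "a report" as antecedent — a donkey pronoun bound across the clause boundary.
Truth condition: for no (a,r) with drafted(a,r) does circulated(a,r) hold.
Restrictor pairs — does the scope hold? (a1,r1):fails  (a1,r2):fails  (a1,r4):fails  (a2,r2):fails  (a2,r3):fails  (a2,r5):fails  (a3,r1):holds  (a3,r3):holds  (a4,r5):holds  (a5,r1):holds  (a5,r4):fails  (a5,r5):fails  (a6,r4):holds
Scope holds for 5 pair(s), so the sentence is false.

False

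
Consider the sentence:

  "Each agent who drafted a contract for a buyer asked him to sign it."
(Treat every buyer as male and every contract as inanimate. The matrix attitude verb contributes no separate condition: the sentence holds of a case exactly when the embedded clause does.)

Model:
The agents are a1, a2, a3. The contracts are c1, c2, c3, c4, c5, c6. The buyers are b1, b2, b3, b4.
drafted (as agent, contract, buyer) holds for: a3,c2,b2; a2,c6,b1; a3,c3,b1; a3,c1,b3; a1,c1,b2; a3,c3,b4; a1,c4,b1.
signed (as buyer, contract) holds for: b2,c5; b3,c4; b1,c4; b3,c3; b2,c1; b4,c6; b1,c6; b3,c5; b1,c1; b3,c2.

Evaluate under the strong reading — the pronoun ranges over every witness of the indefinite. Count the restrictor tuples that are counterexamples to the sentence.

4

"him" takes "a buyer" as antecedent and "it" takes "a contract"; both are donkey pronouns co-varying with the restrictor.
Strong reading: for every (a,c,b) with drafted(a,c,b), signed(b,c).
Restrictor triples: (a1,c1,b2)→signed(b2,c1) ✓  (a1,c4,b1)→signed(b1,c4) ✓  (a2,c6,b1)→signed(b1,c6) ✓  (a3,c1,b3)→signed(b3,c1) ✗  (a3,c2,b2)→signed(b2,c2) ✗  (a3,c3,b1)→signed(b1,c3) ✗  (a3,c3,b4)→signed(b4,c3) ✗
Counterexamples (restrictor triples failing the scope): 4.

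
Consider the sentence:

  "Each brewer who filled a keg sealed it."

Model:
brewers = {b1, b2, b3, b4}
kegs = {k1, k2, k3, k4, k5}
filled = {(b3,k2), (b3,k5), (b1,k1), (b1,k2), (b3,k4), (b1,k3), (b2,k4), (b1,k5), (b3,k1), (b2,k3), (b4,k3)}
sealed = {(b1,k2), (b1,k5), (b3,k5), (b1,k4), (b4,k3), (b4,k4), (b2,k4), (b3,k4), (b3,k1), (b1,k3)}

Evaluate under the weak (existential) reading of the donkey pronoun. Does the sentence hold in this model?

"it" takes "a keg" as antecedent — a donkey pronoun bound across the clause boundary.
Weak reading: every brewer b with some filled-keg has at least one filled-keg k such that sealed(b,k).
Per brewer: b1:✓  b2:✓  b3:✓  b4:✓
Every brewer in the restrictor has a witness.

True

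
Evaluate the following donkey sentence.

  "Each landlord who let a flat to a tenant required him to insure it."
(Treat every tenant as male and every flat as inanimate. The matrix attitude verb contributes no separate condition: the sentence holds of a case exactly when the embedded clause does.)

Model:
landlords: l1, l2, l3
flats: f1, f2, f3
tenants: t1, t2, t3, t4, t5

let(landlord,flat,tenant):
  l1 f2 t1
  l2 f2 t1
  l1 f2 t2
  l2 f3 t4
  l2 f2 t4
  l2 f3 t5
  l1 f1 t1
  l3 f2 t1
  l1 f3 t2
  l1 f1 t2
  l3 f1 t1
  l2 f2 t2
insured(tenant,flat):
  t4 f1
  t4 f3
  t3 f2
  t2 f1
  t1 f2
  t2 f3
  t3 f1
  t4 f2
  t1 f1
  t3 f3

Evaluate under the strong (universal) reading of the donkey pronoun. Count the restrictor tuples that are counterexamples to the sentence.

"him" takes "a tenant" as antecedent and "it" takes "a flat"; both are donkey pronouns co-varying with the restrictor.
Strong reading: for every (l,f,t) with let(l,f,t), insured(t,f).
Restrictor triples: (l1,f1,t1)→insured(t1,f1) ✓  (l1,f1,t2)→insured(t2,f1) ✓  (l1,f2,t1)→insured(t1,f2) ✓  (l1,f2,t2)→insured(t2,f2) ✗  (l1,f3,t2)→insured(t2,f3) ✓  (l2,f2,t1)→insured(t1,f2) ✓  (l2,f2,t2)→insured(t2,f2) ✗  (l2,f2,t4)→insured(t4,f2) ✓  (l2,f3,t4)→insured(t4,f3) ✓  (l2,f3,t5)→insured(t5,f3) ✗  (l3,f1,t1)→insured(t1,f1) ✓  (l3,f2,t1)→insured(t1,f2) ✓
Counterexamples (restrictor triples failing the scope): 3.

3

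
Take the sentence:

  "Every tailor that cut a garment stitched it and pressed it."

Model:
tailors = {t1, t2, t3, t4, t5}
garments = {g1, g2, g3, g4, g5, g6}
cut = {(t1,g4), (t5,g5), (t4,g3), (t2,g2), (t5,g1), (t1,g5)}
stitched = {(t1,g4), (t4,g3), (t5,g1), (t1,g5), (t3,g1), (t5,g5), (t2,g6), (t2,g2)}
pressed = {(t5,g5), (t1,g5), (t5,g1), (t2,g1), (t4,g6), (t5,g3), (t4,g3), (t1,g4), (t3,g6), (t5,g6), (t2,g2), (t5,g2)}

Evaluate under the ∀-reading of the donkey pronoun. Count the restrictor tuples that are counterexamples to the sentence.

"it" takes "a garment" as antecedent — a donkey pronoun bound across the clause boundary.
Strong reading: for every (t,g) with cut(t,g), stitched(t,g) ∧ pressed(t,g).
Restrictor pairs: (t1,g4) ✓  (t1,g5) ✓  (t2,g2) ✓  (t4,g3) ✓  (t5,g1) ✓  (t5,g5) ✓
Counterexamples (restrictor pairs failing the scope): 0.

0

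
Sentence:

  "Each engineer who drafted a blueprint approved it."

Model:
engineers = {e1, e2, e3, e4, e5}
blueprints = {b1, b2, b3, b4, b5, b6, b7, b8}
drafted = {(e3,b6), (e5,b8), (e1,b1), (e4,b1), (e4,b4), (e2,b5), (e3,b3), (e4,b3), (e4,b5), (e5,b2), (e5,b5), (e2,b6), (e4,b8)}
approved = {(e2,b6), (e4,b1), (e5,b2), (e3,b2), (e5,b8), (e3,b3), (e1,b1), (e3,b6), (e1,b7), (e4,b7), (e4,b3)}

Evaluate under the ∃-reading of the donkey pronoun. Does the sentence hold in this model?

"it" takes "a blueprint" as antecedent — a donkey pronoun bound across the clause boundary.
Weak reading: every engineer e with some drafted-blueprint has at least one drafted-blueprint b such that approved(e,b).
Per engineer: e1:✓  e2:✓  e3:✓  e4:✓  e5:✓
Every engineer in the restrictor has a witness.

True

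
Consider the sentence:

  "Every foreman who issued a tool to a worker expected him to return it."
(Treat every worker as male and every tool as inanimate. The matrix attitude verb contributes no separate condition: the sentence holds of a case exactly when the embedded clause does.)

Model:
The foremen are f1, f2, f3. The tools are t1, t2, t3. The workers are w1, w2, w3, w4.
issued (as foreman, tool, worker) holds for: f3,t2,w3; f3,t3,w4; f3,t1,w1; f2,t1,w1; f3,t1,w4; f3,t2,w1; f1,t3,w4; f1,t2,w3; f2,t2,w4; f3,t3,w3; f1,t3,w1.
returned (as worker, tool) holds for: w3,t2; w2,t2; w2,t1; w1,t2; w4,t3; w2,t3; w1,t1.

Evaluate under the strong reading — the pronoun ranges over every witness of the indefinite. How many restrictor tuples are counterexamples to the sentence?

"him" takes "a worker" as antecedent and "it" takes "a tool"; both are donkey pronouns co-varying with the restrictor.
Strong reading: for every (f,t,w) with issued(f,t,w), returned(w,t).
Restrictor triples: (f1,t2,w3)→returned(w3,t2) ✓  (f1,t3,w1)→returned(w1,t3) ✗  (f1,t3,w4)→returned(w4,t3) ✓  (f2,t1,w1)→returned(w1,t1) ✓  (f2,t2,w4)→returned(w4,t2) ✗  (f3,t1,w1)→returned(w1,t1) ✓  (f3,t1,w4)→returned(w4,t1) ✗  (f3,t2,w1)→returned(w1,t2) ✓  (f3,t2,w3)→returned(w3,t2) ✓  (f3,t3,w3)→returned(w3,t3) ✗  (f3,t3,w4)→returned(w4,t3) ✓
Counterexamples (restrictor triples failing the scope): 4.

4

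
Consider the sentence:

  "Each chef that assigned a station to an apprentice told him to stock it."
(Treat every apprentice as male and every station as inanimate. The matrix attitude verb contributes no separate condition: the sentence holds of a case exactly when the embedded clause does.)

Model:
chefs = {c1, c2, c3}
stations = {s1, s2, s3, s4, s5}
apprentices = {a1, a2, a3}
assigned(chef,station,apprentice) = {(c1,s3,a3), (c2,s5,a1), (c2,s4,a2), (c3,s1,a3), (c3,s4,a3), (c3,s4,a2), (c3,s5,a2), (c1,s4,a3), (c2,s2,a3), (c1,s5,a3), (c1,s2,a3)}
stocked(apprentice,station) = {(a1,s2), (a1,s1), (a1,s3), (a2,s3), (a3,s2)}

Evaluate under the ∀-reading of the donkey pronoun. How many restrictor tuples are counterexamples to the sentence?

9

"him" takes "an apprentice" as antecedent and "it" takes "a station"; both are donkey pronouns co-varying with the restrictor.
Strong reading: for every (c,s,a) with assigned(c,s,a), stocked(a,s).
Restrictor triples: (c1,s2,a3)→stocked(a3,s2) ✓  (c1,s3,a3)→stocked(a3,s3) ✗  (c1,s4,a3)→stocked(a3,s4) ✗  (c1,s5,a3)→stocked(a3,s5) ✗  (c2,s2,a3)→stocked(a3,s2) ✓  (c2,s4,a2)→stocked(a2,s4) ✗  (c2,s5,a1)→stocked(a1,s5) ✗  (c3,s1,a3)→stocked(a3,s1) ✗  (c3,s4,a2)→stocked(a2,s4) ✗  (c3,s4,a3)→stocked(a3,s4) ✗  (c3,s5,a2)→stocked(a2,s5) ✗
Counterexamples (restrictor triples failing the scope): 9.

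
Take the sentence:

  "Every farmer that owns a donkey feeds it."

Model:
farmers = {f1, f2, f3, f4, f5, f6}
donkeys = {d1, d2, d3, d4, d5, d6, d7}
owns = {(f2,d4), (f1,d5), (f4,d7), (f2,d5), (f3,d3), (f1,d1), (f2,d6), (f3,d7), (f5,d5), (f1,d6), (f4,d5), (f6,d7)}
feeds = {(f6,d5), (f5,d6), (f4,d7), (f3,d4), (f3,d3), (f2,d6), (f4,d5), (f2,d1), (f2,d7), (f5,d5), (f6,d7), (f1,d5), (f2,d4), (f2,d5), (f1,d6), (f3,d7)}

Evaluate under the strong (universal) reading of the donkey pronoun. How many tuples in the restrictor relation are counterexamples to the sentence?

"it" takes "a donkey" as antecedent — a donkey pronoun bound across the clause boundary.
Strong reading: for every (f,d) with owns(f,d), feeds(f,d).
Restrictor pairs: (f1,d1) ✗  (f1,d5) ✓  (f1,d6) ✓  (f2,d4) ✓  (f2,d5) ✓  (f2,d6) ✓  (f3,d3) ✓  (f3,d7) ✓  (f4,d5) ✓  (f4,d7) ✓  (f5,d5) ✓  (f6,d7) ✓
Counterexamples (restrictor pairs failing the scope): 1.

1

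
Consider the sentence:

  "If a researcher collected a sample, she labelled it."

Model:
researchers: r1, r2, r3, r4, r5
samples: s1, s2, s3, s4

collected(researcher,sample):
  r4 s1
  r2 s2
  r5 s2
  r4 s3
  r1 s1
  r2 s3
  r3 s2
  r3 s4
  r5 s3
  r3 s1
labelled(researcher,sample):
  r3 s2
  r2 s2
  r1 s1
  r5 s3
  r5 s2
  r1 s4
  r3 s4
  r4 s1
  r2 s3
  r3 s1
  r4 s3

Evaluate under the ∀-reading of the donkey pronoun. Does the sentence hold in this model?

True

"it" takes "a sample" as antecedent — a donkey pronoun bound across the clause boundary.
Strong reading: for every (r,s) with collected(r,s), labelled(r,s).
Restrictor pairs: (r1,s1) ✓  (r2,s2) ✓  (r2,s3) ✓  (r3,s1) ✓  (r3,s2) ✓  (r3,s4) ✓  (r4,s1) ✓  (r4,s3) ✓  (r5,s2) ✓  (r5,s3) ✓
Every restrictor pair satisfies the scope.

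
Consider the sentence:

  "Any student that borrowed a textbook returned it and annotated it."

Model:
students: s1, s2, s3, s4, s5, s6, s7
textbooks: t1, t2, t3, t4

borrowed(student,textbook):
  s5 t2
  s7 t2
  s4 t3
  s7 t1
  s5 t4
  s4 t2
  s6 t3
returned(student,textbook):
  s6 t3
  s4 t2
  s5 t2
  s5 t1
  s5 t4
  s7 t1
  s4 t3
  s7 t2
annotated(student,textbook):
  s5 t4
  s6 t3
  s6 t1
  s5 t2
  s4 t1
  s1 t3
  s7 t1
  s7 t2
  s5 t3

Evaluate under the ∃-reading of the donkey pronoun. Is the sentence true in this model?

"it" takes "a textbook" as antecedent — a donkey pronoun bound across the clause boundary.
Weak reading: every student s with some borrowed-textbook has at least one borrowed-textbook t such that returned(s,t) ∧ annotated(s,t).
Per student: s4:✗  s5:✓  s6:✓  s7:✓
s4 has no witness among its borrowed-textbooks.

False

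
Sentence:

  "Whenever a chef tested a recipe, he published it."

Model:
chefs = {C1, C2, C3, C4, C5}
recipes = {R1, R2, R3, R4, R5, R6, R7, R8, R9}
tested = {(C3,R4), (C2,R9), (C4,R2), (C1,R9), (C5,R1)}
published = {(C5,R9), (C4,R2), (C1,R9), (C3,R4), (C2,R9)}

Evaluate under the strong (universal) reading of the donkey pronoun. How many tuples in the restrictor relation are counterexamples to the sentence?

"it" takes "a recipe" as antecedent — a donkey pronoun bound across the clause boundary.
Strong reading: for every (c,r) with tested(c,r), published(c,r).
Restrictor pairs: (C1,R9) ✓  (C2,R9) ✓  (C3,R4) ✓  (C4,R2) ✓  (C5,R1) ✗
Counterexamples (restrictor pairs failing the scope): 1.

1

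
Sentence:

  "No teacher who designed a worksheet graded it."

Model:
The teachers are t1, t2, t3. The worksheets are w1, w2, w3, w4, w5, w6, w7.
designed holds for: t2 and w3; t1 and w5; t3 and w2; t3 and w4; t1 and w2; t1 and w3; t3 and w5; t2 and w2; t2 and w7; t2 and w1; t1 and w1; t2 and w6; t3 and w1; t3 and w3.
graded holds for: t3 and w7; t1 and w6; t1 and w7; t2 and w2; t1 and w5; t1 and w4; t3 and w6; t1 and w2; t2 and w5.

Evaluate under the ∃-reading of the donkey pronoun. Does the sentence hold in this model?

"it" takes "a worksheet" as antecedent — a donkey pronoun bound across the clause boundary.
Truth condition: for no (t,w) with designed(t,w) does graded(t,w) hold.
Restrictor pairs — does the scope hold? (t1,w1):fails  (t1,w2):holds  (t1,w3):fails  (t1,w5):holds  (t2,w1):fails  (t2,w2):holds  (t2,w3):fails  (t2,w6):fails  (t2,w7):fails  (t3,w1):fails  (t3,w2):fails  (t3,w3):fails  (t3,w4):fails  (t3,w5):fails
Scope holds for 3 pair(s), so the sentence is false.

False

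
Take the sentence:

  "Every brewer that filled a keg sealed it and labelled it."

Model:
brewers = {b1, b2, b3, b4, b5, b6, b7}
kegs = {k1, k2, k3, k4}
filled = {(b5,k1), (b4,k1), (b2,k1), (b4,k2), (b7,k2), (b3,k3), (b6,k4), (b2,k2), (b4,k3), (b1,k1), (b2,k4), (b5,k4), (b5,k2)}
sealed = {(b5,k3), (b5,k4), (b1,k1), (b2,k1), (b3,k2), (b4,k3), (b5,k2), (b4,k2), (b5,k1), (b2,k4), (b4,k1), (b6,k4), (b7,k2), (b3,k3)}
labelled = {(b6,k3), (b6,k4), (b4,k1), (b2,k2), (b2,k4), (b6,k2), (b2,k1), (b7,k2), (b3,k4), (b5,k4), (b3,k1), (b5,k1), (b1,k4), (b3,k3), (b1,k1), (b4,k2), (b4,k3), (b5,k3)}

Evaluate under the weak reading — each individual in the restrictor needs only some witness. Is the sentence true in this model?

"it" takes "a keg" as antecedent — a donkey pronoun bound across the clause boundary.
Weak reading: every brewer b with some filled-keg has at least one filled-keg k such that sealed(b,k) ∧ labelled(b,k).
Per brewer: b1:✓  b2:✓  b3:✓  b4:✓  b5:✓  b6:✓  b7:✓
Every brewer in the restrictor has a witness.

True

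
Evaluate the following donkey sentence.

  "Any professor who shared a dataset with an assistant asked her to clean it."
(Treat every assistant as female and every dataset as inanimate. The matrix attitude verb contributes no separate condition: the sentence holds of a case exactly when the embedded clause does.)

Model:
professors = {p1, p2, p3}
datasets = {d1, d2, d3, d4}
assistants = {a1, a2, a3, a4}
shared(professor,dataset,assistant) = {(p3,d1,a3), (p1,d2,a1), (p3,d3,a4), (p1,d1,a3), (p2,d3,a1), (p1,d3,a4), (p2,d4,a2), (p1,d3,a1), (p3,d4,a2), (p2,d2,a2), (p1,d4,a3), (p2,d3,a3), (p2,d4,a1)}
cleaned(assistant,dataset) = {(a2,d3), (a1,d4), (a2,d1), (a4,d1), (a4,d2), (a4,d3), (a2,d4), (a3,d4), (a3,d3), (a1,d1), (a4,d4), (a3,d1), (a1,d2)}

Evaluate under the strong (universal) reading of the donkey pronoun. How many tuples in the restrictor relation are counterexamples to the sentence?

3

"her" takes "an assistant" as antecedent and "it" takes "a dataset"; both are donkey pronouns co-varying with the restrictor.
Strong reading: for every (p,d,a) with shared(p,d,a), cleaned(a,d).
Restrictor triples: (p1,d1,a3)→cleaned(a3,d1) ✓  (p1,d2,a1)→cleaned(a1,d2) ✓  (p1,d3,a1)→cleaned(a1,d3) ✗  (p1,d3,a4)→cleaned(a4,d3) ✓  (p1,d4,a3)→cleaned(a3,d4) ✓  (p2,d2,a2)→cleaned(a2,d2) ✗  (p2,d3,a1)→cleaned(a1,d3) ✗  (p2,d3,a3)→cleaned(a3,d3) ✓  (p2,d4,a1)→cleaned(a1,d4) ✓  (p2,d4,a2)→cleaned(a2,d4) ✓  (p3,d1,a3)→cleaned(a3,d1) ✓  (p3,d3,a4)→cleaned(a4,d3) ✓  (p3,d4,a2)→cleaned(a2,d4) ✓
Counterexamples (restrictor triples failing the scope): 3.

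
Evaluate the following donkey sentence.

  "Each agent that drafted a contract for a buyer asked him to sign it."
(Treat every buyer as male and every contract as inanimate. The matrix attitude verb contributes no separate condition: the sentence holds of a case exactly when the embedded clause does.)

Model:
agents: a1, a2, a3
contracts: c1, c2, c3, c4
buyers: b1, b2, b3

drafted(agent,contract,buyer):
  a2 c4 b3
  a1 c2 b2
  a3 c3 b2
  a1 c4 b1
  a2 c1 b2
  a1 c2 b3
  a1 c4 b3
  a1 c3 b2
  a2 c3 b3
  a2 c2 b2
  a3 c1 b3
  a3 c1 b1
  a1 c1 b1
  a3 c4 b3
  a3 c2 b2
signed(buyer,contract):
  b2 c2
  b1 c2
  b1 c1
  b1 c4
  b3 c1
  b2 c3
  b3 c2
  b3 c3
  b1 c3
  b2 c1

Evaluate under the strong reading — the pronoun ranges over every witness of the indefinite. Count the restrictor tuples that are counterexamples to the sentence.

"him" takes "a buyer" as antecedent and "it" takes "a contract"; both are donkey pronouns co-varying with the restrictor.
Strong reading: for every (a,c,b) with drafted(a,c,b), signed(b,c).
Restrictor triples: (a1,c1,b1)→signed(b1,c1) ✓  (a1,c2,b2)→signed(b2,c2) ✓  (a1,c2,b3)→signed(b3,c2) ✓  (a1,c3,b2)→signed(b2,c3) ✓  (a1,c4,b1)→signed(b1,c4) ✓  (a1,c4,b3)→signed(b3,c4) ✗  (a2,c1,b2)→signed(b2,c1) ✓  (a2,c2,b2)→signed(b2,c2) ✓  (a2,c3,b3)→signed(b3,c3) ✓  (a2,c4,b3)→signed(b3,c4) ✗  (a3,c1,b1)→signed(b1,c1) ✓  (a3,c1,b3)→signed(b3,c1) ✓  (a3,c2,b2)→signed(b2,c2) ✓  (a3,c3,b2)→signed(b2,c3) ✓  (a3,c4,b3)→signed(b3,c4) ✗
Counterexamples (restrictor triples failing the scope): 3.

3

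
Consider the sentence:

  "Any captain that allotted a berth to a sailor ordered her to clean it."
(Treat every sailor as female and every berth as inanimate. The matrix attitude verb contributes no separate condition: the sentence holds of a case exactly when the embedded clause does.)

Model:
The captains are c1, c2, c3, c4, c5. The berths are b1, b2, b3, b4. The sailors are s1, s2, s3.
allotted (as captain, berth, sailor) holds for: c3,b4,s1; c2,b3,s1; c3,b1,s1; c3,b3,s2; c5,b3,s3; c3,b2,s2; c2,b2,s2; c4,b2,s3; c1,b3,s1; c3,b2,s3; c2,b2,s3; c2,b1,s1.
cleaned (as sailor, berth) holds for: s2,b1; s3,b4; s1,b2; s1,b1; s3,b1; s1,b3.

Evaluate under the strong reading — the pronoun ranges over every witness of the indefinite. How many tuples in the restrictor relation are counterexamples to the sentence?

"her" takes "a sailor" as antecedent and "it" takes "a berth"; both are donkey pronouns co-varying with the restrictor.
Strong reading: for every (c,b,s) with allotted(c,b,s), cleaned(s,b).
Restrictor triples: (c1,b3,s1)→cleaned(s1,b3) ✓  (c2,b1,s1)→cleaned(s1,b1) ✓  (c2,b2,s2)→cleaned(s2,b2) ✗  (c2,b2,s3)→cleaned(s3,b2) ✗  (c2,b3,s1)→cleaned(s1,b3) ✓  (c3,b1,s1)→cleaned(s1,b1) ✓  (c3,b2,s2)→cleaned(s2,b2) ✗  (c3,b2,s3)→cleaned(s3,b2) ✗  (c3,b3,s2)→cleaned(s2,b3) ✗  (c3,b4,s1)→cleaned(s1,b4) ✗  (c4,b2,s3)→cleaned(s3,b2) ✗  (c5,b3,s3)→cleaned(s3,b3) ✗
Counterexamples (restrictor triples failing the scope): 8.

8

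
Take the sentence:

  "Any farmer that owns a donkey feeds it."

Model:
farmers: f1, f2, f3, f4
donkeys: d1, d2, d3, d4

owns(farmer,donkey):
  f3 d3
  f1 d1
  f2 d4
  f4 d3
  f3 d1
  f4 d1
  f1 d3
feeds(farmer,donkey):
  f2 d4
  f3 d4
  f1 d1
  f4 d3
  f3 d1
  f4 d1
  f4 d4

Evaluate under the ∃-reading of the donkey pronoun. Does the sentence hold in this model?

True

"it" takes "a donkey" as antecedent — a donkey pronoun bound across the clause boundary.
Weak reading: every farmer f with some owns-donkey has at least one owns-donkey d such that feeds(f,d).
Per farmer: f1:✓  f2:✓  f3:✓  f4:✓
Every farmer in the restrictor has a witness.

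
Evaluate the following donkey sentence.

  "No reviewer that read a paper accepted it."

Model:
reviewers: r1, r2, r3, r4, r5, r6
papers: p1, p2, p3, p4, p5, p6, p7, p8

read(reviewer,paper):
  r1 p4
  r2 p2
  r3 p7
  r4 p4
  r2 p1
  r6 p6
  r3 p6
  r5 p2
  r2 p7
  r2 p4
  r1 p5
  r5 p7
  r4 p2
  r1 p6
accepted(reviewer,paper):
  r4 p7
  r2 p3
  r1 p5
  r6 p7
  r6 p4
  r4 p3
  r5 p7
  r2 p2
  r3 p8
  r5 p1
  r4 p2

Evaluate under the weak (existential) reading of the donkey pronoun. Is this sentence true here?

"it" takes "a paper" as antecedent — a donkey pronoun bound across the clause boundary.
Truth condition: for no (r,p) with read(r,p) does accepted(r,p) hold.
Restrictor pairs — does the scope hold? (r1,p4):fails  (r1,p5):holds  (r1,p6):fails  (r2,p1):fails  (r2,p2):holds  (r2,p4):fails  (r2,p7):fails  (r3,p6):fails  (r3,p7):fails  (r4,p2):holds  (r4,p4):fails  (r5,p2):fails  (r5,p7):holds  (r6,p6):fails
Scope holds for 4 pair(s), so the sentence is false.

False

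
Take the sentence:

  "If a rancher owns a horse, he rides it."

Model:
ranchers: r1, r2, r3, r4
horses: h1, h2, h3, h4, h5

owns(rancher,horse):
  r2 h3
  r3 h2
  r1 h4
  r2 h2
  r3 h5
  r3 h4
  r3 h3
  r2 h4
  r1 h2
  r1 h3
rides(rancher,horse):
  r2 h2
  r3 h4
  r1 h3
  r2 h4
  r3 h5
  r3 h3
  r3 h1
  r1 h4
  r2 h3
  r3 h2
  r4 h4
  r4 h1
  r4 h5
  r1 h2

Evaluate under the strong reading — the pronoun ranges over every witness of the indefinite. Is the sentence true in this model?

True

"it" takes "a horse" as antecedent — a donkey pronoun bound across the clause boundary.
Strong reading: for every (r,h) with owns(r,h), rides(r,h).
Restrictor pairs: (r1,h2) ✓  (r1,h3) ✓  (r1,h4) ✓  (r2,h2) ✓  (r2,h3) ✓  (r2,h4) ✓  (r3,h2) ✓  (r3,h3) ✓  (r3,h4) ✓  (r3,h5) ✓
Every restrictor pair satisfies the scope.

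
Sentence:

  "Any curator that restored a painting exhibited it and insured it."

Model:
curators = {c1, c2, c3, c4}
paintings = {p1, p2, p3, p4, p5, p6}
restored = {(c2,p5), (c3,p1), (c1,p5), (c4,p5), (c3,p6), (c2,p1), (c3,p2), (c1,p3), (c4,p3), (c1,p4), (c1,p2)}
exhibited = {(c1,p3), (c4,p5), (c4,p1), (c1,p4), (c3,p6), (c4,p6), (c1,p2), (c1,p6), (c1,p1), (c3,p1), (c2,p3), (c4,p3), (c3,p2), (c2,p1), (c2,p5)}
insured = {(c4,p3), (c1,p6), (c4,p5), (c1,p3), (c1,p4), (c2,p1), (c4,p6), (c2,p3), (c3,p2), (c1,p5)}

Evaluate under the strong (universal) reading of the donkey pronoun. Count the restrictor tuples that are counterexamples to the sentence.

"it" takes "a painting" as antecedent — a donkey pronoun bound across the clause boundary.
Strong reading: for every (c,p) with restored(c,p), exhibited(c,p) ∧ insured(c,p).
Restrictor pairs: (c1,p2) ✗  (c1,p3) ✓  (c1,p4) ✓  (c1,p5) ✗  (c2,p1) ✓  (c2,p5) ✗  (c3,p1) ✗  (c3,p2) ✓  (c3,p6) ✗  (c4,p3) ✓  (c4,p5) ✓
Counterexamples (restrictor pairs failing the scope): 5.

5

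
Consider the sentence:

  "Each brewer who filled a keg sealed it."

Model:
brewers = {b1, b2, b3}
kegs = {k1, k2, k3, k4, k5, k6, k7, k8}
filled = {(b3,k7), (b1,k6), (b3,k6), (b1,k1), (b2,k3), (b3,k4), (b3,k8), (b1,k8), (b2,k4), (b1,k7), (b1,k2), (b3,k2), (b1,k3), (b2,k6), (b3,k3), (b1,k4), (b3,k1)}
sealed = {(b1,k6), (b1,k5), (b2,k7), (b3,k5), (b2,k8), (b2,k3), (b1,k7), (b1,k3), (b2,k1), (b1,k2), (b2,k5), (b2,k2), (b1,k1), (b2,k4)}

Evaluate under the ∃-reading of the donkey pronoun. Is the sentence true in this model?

"it" takes "a keg" as antecedent — a donkey pronoun bound across the clause boundary.
Weak reading: every brewer b with some filled-keg has at least one filled-keg k such that sealed(b,k).
Per brewer: b1:✓  b2:✓  b3:✗
b3 has no witness among its filled-kegs.

False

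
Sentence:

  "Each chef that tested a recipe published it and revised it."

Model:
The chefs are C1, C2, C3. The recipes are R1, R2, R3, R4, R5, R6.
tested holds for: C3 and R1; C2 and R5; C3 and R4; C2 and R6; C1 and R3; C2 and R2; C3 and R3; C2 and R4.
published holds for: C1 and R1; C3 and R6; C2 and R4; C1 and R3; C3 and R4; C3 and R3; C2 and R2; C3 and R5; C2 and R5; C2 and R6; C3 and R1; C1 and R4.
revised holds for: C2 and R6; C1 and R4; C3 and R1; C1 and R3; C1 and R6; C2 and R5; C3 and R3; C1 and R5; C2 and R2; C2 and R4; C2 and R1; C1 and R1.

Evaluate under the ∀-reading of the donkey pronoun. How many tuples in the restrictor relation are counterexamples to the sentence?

1

"it" takes "a recipe" as antecedent — a donkey pronoun bound across the clause boundary.
Strong reading: for every (c,r) with tested(c,r), published(c,r) ∧ revised(c,r).
Restrictor pairs: (C1,R3) ✓  (C2,R2) ✓  (C2,R4) ✓  (C2,R5) ✓  (C2,R6) ✓  (C3,R1) ✓  (C3,R3) ✓  (C3,R4) ✗
Counterexamples (restrictor pairs failing the scope): 1.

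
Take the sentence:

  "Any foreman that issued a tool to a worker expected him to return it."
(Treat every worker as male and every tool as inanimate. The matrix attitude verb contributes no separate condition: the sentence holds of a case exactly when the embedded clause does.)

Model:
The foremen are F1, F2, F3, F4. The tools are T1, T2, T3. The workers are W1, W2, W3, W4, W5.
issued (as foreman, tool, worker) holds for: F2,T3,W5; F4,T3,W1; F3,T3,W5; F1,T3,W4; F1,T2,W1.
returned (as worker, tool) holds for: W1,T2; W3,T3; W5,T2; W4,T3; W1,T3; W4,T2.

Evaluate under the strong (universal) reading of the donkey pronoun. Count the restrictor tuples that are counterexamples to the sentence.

"him" takes "a worker" as antecedent and "it" takes "a tool"; both are donkey pronouns co-varying with the restrictor.
Strong reading: for every (f,t,w) with issued(f,t,w), returned(w,t).
Restrictor triples: (F1,T2,W1)→returned(W1,T2) ✓  (F1,T3,W4)→returned(W4,T3) ✓  (F2,T3,W5)→returned(W5,T3) ✗  (F3,T3,W5)→returned(W5,T3) ✗  (F4,T3,W1)→returned(W1,T3) ✓
Counterexamples (restrictor triples failing the scope): 2.

2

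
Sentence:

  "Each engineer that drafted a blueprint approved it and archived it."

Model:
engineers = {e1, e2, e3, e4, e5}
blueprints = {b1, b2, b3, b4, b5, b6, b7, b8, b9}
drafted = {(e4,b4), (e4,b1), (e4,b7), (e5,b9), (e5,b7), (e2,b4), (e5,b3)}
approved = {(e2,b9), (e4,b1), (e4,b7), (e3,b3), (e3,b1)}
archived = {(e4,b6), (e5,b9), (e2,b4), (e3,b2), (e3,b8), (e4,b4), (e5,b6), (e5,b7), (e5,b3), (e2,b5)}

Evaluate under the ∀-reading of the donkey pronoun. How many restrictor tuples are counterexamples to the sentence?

7

"it" takes "a blueprint" as antecedent — a donkey pronoun bound across the clause boundary.
Strong reading: for every (e,b) with drafted(e,b), approved(e,b) ∧ archived(e,b).
Restrictor pairs: (e2,b4) ✗  (e4,b1) ✗  (e4,b4) ✗  (e4,b7) ✗  (e5,b3) ✗  (e5,b7) ✗  (e5,b9) ✗
Counterexamples (restrictor pairs failing the scope): 7.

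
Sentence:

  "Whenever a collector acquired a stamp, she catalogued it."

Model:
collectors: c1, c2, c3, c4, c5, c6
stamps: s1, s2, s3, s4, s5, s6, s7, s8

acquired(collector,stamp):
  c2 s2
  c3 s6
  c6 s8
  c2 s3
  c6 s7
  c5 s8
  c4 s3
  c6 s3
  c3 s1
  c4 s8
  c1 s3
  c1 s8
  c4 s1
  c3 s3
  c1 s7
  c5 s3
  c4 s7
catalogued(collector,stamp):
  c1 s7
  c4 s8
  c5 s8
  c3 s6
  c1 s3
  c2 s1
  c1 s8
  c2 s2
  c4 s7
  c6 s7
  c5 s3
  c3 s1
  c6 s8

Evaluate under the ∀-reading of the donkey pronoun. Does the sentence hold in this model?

"it" takes "a stamp" as antecedent — a donkey pronoun bound across the clause boundary.
Strong reading: for every (c,s) with acquired(c,s), catalogued(c,s).
Restrictor pairs: (c1,s3) ✓  (c1,s7) ✓  (c1,s8) ✓  (c2,s2) ✓  (c2,s3) ✗  (c3,s1) ✓  (c3,s3) ✗  (c3,s6) ✓  (c4,s1) ✗  (c4,s3) ✗  (c4,s7) ✓  (c4,s8) ✓  (c5,s3) ✓  (c5,s8) ✓  (c6,s3) ✗  (c6,s7) ✓  (c6,s8) ✓
Counterexample: (c2,s3) is in acquired but fails the scope.

False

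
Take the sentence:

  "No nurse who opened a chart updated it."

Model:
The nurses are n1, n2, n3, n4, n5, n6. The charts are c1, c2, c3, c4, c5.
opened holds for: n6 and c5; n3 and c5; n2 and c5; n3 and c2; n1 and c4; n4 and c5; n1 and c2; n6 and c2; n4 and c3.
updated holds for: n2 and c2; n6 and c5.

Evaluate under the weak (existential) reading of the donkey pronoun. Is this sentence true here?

False

"it" takes "a chart" as antecedent — a donkey pronoun bound across the clause boundary.
Truth condition: for no (n,c) with opened(n,c) does updated(n,c) hold.
Restrictor pairs — does the scope hold? (n1,c2):fails  (n1,c4):fails  (n2,c5):fails  (n3,c2):fails  (n3,c5):fails  (n4,c3):fails  (n4,c5):fails  (n6,c2):fails  (n6,c5):holds
Scope holds for 1 pair(s), so the sentence is false.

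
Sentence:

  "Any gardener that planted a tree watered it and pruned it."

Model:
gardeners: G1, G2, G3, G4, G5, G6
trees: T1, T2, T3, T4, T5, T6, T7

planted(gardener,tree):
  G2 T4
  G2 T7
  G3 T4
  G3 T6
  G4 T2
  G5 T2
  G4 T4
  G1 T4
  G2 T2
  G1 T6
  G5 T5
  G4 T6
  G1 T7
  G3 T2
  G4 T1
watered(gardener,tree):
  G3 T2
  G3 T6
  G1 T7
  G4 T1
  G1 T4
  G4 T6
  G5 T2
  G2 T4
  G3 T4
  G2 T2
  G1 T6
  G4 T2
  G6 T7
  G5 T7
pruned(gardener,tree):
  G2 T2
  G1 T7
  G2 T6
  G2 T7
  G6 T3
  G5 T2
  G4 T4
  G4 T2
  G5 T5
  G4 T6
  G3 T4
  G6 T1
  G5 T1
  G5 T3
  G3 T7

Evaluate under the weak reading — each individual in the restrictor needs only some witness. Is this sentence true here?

True

"it" takes "a tree" as antecedent — a donkey pronoun bound across the clause boundary.
Weak reading: every gardener g with some planted-tree has at least one planted-tree t such that watered(g,t) ∧ pruned(g,t).
Per gardener: G1:✓  G2:✓  G3:✓  G4:✓  G5:✓
Every gardener in the restrictor has a witness.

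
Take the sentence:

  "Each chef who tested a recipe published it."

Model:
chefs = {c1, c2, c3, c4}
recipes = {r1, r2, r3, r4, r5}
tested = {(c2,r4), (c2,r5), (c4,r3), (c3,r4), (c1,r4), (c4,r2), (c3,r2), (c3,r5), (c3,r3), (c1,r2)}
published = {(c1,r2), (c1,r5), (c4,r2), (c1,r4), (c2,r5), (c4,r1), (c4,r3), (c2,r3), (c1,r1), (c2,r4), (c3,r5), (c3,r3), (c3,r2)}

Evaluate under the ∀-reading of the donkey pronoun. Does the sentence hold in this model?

False

"it" takes "a recipe" as antecedent — a donkey pronoun bound across the clause boundary.
Strong reading: for every (c,r) with tested(c,r), published(c,r).
Restrictor pairs: (c1,r2) ✓  (c1,r4) ✓  (c2,r4) ✓  (c2,r5) ✓  (c3,r2) ✓  (c3,r3) ✓  (c3,r4) ✗  (c3,r5) ✓  (c4,r2) ✓  (c4,r3) ✓
Counterexample: (c3,r4) is in tested but fails the scope.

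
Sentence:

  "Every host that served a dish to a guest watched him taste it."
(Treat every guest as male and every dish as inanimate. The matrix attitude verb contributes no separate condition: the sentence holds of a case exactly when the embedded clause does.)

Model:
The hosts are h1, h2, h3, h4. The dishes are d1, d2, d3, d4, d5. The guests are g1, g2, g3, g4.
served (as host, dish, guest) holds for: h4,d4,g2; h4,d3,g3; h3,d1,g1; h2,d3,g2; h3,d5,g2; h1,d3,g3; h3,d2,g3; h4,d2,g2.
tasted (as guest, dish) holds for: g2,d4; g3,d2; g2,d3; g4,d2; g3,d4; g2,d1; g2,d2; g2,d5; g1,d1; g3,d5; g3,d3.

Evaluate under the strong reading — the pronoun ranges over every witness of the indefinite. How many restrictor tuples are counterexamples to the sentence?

"him" takes "a guest" as antecedent and "it" takes "a dish"; both are donkey pronouns co-varying with the restrictor.
Strong reading: for every (h,d,g) with served(h,d,g), tasted(g,d).
Restrictor triples: (h1,d3,g3)→tasted(g3,d3) ✓  (h2,d3,g2)→tasted(g2,d3) ✓  (h3,d1,g1)→tasted(g1,d1) ✓  (h3,d2,g3)→tasted(g3,d2) ✓  (h3,d5,g2)→tasted(g2,d5) ✓  (h4,d2,g2)→tasted(g2,d2) ✓  (h4,d3,g3)→tasted(g3,d3) ✓  (h4,d4,g2)→tasted(g2,d4) ✓
Counterexamples (restrictor triples failing the scope): 0.

0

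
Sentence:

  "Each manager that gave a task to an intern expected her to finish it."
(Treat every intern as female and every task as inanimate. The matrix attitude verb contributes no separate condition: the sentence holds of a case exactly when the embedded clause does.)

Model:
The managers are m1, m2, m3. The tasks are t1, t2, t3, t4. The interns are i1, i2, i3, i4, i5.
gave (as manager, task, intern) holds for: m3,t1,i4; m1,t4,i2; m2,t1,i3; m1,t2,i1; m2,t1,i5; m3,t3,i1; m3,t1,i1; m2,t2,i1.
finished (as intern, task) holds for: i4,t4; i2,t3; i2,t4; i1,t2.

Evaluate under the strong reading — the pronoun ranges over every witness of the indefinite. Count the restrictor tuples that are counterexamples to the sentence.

"her" takes "an intern" as antecedent and "it" takes "a task"; both are donkey pronouns co-varying with the restrictor.
Strong reading: for every (m,t,i) with gave(m,t,i), finished(i,t).
Restrictor triples: (m1,t2,i1)→finished(i1,t2) ✓  (m1,t4,i2)→finished(i2,t4) ✓  (m2,t1,i3)→finished(i3,t1) ✗  (m2,t1,i5)→finished(i5,t1) ✗  (m2,t2,i1)→finished(i1,t2) ✓  (m3,t1,i1)→finished(i1,t1) ✗  (m3,t1,i4)→finished(i4,t1) ✗  (m3,t3,i1)→finished(i1,t3) ✗
Counterexamples (restrictor triples failing the scope): 5.

5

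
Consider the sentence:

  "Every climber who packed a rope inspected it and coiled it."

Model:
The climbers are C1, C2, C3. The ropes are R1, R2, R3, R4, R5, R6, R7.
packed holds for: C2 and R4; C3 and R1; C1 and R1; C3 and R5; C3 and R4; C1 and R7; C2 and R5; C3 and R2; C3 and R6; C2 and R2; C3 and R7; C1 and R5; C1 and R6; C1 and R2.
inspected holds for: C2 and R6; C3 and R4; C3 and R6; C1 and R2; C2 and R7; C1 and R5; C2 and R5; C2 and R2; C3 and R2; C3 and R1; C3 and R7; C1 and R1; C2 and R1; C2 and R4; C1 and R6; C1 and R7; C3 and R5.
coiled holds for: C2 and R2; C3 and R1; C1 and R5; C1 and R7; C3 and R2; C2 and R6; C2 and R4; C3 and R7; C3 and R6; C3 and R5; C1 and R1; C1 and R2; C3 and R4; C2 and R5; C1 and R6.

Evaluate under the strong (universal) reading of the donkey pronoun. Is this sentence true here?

True

"it" takes "a rope" as antecedent — a donkey pronoun bound across the clause boundary.
Strong reading: for every (c,r) with packed(c,r), inspected(c,r) ∧ coiled(c,r).
Restrictor pairs: (C1,R1) ✓  (C1,R2) ✓  (C1,R5) ✓  (C1,R6) ✓  (C1,R7) ✓  (C2,R2) ✓  (C2,R4) ✓  (C2,R5) ✓  (C3,R1) ✓  (C3,R2) ✓  (C3,R4) ✓  (C3,R5) ✓  (C3,R6) ✓  (C3,R7) ✓
Every restrictor pair satisfies the scope.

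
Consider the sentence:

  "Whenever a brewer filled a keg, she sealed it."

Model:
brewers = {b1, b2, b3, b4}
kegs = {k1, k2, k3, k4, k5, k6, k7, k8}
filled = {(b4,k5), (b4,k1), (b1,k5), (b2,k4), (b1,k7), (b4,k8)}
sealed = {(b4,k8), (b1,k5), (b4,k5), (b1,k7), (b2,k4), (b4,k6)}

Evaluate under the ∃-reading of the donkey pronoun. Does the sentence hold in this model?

True

"it" takes "a keg" as antecedent — a donkey pronoun bound across the clause boundary.
Weak reading: every brewer b with some filled-keg has at least one filled-keg k such that sealed(b,k).
Per brewer: b1:✓  b2:✓  b4:✓
Every brewer in the restrictor has a witness.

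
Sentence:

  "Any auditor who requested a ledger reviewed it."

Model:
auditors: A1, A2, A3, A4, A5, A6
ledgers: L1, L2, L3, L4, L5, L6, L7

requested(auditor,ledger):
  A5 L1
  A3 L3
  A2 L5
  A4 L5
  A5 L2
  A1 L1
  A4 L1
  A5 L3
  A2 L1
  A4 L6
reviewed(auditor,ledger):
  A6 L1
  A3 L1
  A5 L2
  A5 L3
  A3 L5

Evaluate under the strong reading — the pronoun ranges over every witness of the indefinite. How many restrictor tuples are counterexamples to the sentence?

8

"it" takes "a ledger" as antecedent — a donkey pronoun bound across the clause boundary.
Strong reading: for every (a,l) with requested(a,l), reviewed(a,l).
Restrictor pairs: (A1,L1) ✗  (A2,L1) ✗  (A2,L5) ✗  (A3,L3) ✗  (A4,L1) ✗  (A4,L5) ✗  (A4,L6) ✗  (A5,L1) ✗  (A5,L2) ✓  (A5,L3) ✓
Counterexamples (restrictor pairs failing the scope): 8.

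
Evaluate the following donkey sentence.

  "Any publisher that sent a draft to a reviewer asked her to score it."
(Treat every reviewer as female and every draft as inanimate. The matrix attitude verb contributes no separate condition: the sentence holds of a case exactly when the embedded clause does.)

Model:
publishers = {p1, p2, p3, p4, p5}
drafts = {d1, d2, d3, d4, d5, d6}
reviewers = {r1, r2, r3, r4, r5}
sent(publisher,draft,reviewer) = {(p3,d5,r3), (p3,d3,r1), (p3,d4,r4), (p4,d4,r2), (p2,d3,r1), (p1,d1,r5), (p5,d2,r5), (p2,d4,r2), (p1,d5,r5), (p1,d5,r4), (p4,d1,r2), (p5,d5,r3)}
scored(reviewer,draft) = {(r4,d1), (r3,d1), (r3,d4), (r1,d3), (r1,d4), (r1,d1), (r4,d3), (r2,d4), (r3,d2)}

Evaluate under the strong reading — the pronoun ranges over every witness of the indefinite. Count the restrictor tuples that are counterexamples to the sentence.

8

"her" takes "a reviewer" as antecedent and "it" takes "a draft"; both are donkey pronouns co-varying with the restrictor.
Strong reading: for every (p,d,r) with sent(p,d,r), scored(r,d).
Restrictor triples: (p1,d1,r5)→scored(r5,d1) ✗  (p1,d5,r4)→scored(r4,d5) ✗  (p1,d5,r5)→scored(r5,d5) ✗  (p2,d3,r1)→scored(r1,d3) ✓  (p2,d4,r2)→scored(r2,d4) ✓  (p3,d3,r1)→scored(r1,d3) ✓  (p3,d4,r4)→scored(r4,d4) ✗  (p3,d5,r3)→scored(r3,d5) ✗  (p4,d1,r2)→scored(r2,d1) ✗  (p4,d4,r2)→scored(r2,d4) ✓  (p5,d2,r5)→scored(r5,d2) ✗  (p5,d5,r3)→scored(r3,d5) ✗
Counterexamples (restrictor triples failing the scope): 8.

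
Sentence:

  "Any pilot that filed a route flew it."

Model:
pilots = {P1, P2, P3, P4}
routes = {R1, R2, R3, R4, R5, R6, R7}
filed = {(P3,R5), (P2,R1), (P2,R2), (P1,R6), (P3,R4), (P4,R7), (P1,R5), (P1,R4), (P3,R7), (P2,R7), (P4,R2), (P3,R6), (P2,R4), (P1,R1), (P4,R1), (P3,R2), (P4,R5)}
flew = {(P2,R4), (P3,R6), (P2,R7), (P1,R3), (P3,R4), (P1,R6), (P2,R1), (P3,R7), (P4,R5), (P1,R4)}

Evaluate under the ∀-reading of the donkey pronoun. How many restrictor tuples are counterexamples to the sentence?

"it" takes "a route" as antecedent — a donkey pronoun bound across the clause boundary.
Strong reading: for every (p,r) with filed(p,r), flew(p,r).
Restrictor pairs: (P1,R1) ✗  (P1,R4) ✓  (P1,R5) ✗  (P1,R6) ✓  (P2,R1) ✓  (P2,R2) ✗  (P2,R4) ✓  (P2,R7) ✓  (P3,R2) ✗  (P3,R4) ✓  (P3,R5) ✗  (P3,R6) ✓  (P3,R7) ✓  (P4,R1) ✗  (P4,R2) ✗  (P4,R5) ✓  (P4,R7) ✗
Counterexamples (restrictor pairs failing the scope): 8.

8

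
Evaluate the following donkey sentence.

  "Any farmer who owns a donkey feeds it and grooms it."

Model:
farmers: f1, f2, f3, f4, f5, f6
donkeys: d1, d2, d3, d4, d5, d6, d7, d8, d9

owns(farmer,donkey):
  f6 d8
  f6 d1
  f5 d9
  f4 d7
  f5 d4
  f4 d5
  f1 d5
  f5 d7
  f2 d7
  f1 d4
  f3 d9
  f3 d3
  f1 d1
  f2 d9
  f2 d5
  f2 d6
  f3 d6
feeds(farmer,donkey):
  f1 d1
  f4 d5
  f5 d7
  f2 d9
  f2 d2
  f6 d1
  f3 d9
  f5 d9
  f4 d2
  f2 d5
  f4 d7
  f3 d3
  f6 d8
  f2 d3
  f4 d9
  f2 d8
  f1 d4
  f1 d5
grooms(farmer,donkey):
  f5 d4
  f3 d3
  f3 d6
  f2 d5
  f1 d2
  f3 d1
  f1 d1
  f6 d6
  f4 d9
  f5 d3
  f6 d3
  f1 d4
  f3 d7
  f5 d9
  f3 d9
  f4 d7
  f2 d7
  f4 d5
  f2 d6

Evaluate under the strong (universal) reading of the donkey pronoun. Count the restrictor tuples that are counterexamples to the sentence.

"it" takes "a donkey" as antecedent — a donkey pronoun bound across the clause boundary.
Strong reading: for every (f,d) with owns(f,d), feeds(f,d) ∧ grooms(f,d).
Restrictor pairs: (f1,d1) ✓  (f1,d4) ✓  (f1,d5) ✗  (f2,d5) ✓  (f2,d6) ✗  (f2,d7) ✗  (f2,d9) ✗  (f3,d3) ✓  (f3,d6) ✗  (f3,d9) ✓  (f4,d5) ✓  (f4,d7) ✓  (f5,d4) ✗  (f5,d7) ✗  (f5,d9) ✓  (f6,d1) ✗  (f6,d8) ✗
Counterexamples (restrictor pairs failing the scope): 9.

9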